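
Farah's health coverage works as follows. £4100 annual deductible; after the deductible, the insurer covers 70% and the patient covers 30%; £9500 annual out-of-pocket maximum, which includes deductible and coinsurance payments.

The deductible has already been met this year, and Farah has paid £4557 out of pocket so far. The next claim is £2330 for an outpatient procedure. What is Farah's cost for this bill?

The deductible is already satisfied, so the full bill goes to coinsurance.
Patient's 30% share of £2330 is £699.
Year-to-date out-of-pocket becomes £4557 + £699 = £5256, still under the £9500 maximum, so no cap applies.

£699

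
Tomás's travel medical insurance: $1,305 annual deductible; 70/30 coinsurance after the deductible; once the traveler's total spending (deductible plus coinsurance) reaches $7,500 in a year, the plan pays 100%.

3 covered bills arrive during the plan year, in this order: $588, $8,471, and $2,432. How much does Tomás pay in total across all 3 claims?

$4,360.80

Claim 1 ($588): fully absorbed by the deductible. Cost to traveler: $588. OOP to date $588.
Claim 2 ($8,471): $717 to deductible, leaving $7,754; 30% of $7,754 = $2,326.20. Traveler pays $3,043.20; OOP now $3,631.20.
Claim 3 ($2,432): deductible met; 30% of $2,432 = $729.60. Cost to traveler: $729.60. OOP to date $4,360.80.
Summing the traveler's payments: $588 + $3,043.20 + $729.60 = $4,360.80.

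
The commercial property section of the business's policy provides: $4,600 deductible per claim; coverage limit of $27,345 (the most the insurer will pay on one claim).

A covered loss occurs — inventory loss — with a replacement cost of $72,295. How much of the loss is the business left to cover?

$44,950

Subtract the deductible: $72,295 − $4,600 = $67,695.
Since $67,695 > $27,345, the payout is capped at $27,345.
The business bears the rest of the original loss: $72,295 − $27,345 = $44,950.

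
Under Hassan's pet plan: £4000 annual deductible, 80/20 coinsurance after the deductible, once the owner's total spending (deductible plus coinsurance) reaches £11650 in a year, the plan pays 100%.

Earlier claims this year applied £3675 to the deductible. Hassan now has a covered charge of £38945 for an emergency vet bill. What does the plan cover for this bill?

Deductible still to meet: £4000 − £3675 = £325.
The remaining £38620 (= £38945 − £325) moves to coinsurance.
Coinsurance: £38620 × 20% = £7724.
That puts the owner's cost at £325 + £7724 = £8049 before any cap.
Adding £8049 to the £3675 already spent would give £11724, which exceeds the £11650 cap; the owner pays just £11650 − £3675 = £7975.
The plan picks up £38945 − £7975 = £30970.

£30970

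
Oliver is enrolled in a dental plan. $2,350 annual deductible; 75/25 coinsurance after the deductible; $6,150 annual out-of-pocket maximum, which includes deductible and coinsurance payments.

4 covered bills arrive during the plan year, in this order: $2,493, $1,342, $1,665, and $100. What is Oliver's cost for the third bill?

$416.25

Claim 1 — $2,493: $2,350 finishes the deductible; $143 goes to coinsurance; coinsurance $143 × 25% = $35.75. Patient pays $2,385.75; OOP now $2,385.75.
Claim 2 — $1,342: 25% coinsurance on $1,342 = $335.50. Patient pays $335.50; OOP now $2,721.25.
Claim 3 — $1,665: 25% coinsurance on $1,665 = $416.25. Patient owes $416.25 (running OOP $3,137.50).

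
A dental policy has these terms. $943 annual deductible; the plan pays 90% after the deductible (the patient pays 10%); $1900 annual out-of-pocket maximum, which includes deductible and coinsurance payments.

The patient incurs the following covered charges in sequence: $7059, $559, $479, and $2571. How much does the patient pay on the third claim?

Claim 1 — $7059: $943 to deductible, leaving $6116; 10% of $6116 = $611.60. Cost to patient: $1554.60. OOP to date $1554.60.
Claim 2 — $559: 10% coinsurance on $559 = $55.90. Cost to patient: $55.90. OOP to date $1610.50.
Claim 3 — $479: deductible met; 10% of $479 = $47.90. Patient pays $47.90; OOP now $1658.40.

$47.90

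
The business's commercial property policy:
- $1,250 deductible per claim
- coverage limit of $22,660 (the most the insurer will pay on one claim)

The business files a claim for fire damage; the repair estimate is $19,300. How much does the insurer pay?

Subtract the deductible: $19,300 − $1,250 = $18,050.
$18,050 ≤ $22,660, so the limit doesn't bind; insurer pays $18,050.

$18,050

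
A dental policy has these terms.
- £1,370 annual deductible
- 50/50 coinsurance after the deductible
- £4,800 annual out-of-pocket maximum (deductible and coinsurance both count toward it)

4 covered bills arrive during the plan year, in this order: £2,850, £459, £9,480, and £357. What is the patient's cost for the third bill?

£2,460.50

#1 (£2,850): £1,370 to deductible, leaving £1,480; coinsurance £1,480 × 50% = £740. Patient owes £2,110 (running OOP £2,110).
#2 (£459): 50% coinsurance on £459 = £229.50. Cost to patient: £229.50. OOP to date £2,339.50.
#3 (£9,480): deductible already satisfied, so patient's share is 50% × £9,480 = £4,740. OOP would hit £7,079.50 > £4,800, so the cap limits the patient to £4,800 − £2,339.50 = £2,460.50.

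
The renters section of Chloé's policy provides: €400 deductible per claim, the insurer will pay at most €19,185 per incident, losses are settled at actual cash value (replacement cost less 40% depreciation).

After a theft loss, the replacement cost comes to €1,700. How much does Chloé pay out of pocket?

€1,080

At 40% depreciation, ACV = €1,700 − €680 = €1,020.
Less the €400 deductible: €1,020 − €400 = €620.
That's under the €19,185 cap, so the insurer reimburses the full €620.
The tenant bears the rest of the original loss: €1,700 − €620 = €1,080.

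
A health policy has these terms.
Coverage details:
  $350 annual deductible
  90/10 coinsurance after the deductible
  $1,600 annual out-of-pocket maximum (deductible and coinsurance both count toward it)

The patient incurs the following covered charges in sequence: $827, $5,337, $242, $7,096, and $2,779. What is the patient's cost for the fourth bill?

Bill 1, $827: $350 to deductible, leaving $477; coinsurance $477 × 10% = $47.70. Patient owes $397.70 (running OOP $397.70).
Bill 2, $5,337: deductible already satisfied, so patient's share is 10% × $5,337 = $533.70. Patient owes $533.70 (running OOP $931.40).
Bill 3, $242: deductible already satisfied, so patient's share is 10% × $242 = $24.20. Patient pays $24.20; OOP now $955.60.
Bill 4, $7,096: deductible met; 10% of $7,096 = $709.60. OOP would hit $1,665.20 > $1,600, so the cap limits the patient to $1,600 − $955.60 = $644.40.

$644.40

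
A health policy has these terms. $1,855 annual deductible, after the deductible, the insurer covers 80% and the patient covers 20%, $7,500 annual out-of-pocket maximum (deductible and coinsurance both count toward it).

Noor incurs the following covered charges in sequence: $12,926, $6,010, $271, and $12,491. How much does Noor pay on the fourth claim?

#1 ($12,926): $1,855 to deductible, leaving $11,071; 20% of $11,071 = $2,214.20. Patient owes $4,069.20 (running OOP $4,069.20).
#2 ($6,010): deductible already satisfied, so patient's share is 20% × $6,010 = $1,202. Cost to patient: $1,202. OOP to date $5,271.20.
#3 ($271): deductible met; 20% of $271 = $54.20. Cost to patient: $54.20. OOP to date $5,325.40.
#4 ($12,491): 20% coinsurance on $12,491 = $2,498.20. That would push OOP to $7,823.60, over the $7,500 cap, so patient pays $7,500 − $5,325.40 = $2,174.60.

$2,174.60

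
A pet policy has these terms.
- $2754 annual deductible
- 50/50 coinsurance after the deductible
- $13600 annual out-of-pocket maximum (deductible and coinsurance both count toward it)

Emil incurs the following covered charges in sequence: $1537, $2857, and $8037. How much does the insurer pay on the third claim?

Claim 1 ($1537): all of it applies to the deductible. Owner pays $1537; OOP now $1537. Plan pays $1537 − $1537 = $0.
Claim 2 ($2857): $1217 finishes the deductible; $1640 goes to coinsurance; owner's 50% is $820. Cost to owner: $2037. OOP to date $3574. Plan pays $2857 − $2037 = $820.
Claim 3 ($8037): 50% coinsurance on $8037 = $4018.50. Owner owes $4018.50 (running OOP $7592.50). Plan pays $8037 − $4018.50 = $4018.50.

$4018.50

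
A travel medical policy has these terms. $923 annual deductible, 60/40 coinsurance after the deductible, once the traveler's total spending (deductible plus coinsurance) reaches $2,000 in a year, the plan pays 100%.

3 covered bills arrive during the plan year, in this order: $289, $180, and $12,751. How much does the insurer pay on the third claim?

Claim 1 — $289: all of it applies to the deductible. Traveler pays $289; OOP now $289. Plan pays $289 − $289 = $0.
Claim 2 — $180: all of it applies to the deductible. Traveler owes $180 (running OOP $469). Insurer: $180 − $180 = $0.
Claim 3 — $12,751: deductible takes $454, $12,297 remains; 40% of $12,297 = $4,918.80. Claim cost before the cap: $454 + $4,918.80 = $5,372.80. Adding that to $469 gives $5,841.80, past the $2,000 cap; traveler pays only $2,000 − $469 = $1,531. Insurer: $12,751 − $1,531 = $11,220.

$11,220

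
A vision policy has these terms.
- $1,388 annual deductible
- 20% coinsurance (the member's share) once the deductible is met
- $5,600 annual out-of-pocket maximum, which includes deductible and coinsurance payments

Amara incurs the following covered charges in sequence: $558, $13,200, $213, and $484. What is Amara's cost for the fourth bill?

Bill 1, $558: all of it applies to the deductible. Cost to member: $558. OOP to date $558.
Bill 2, $13,200: $830 finishes the deductible; $12,370 goes to coinsurance; 20% of $12,370 = $2,474. Cost to member: $3,304. OOP to date $3,862.
Bill 3, $213: 20% coinsurance on $213 = $42.60. Member owes $42.60 (running OOP $3,904.60).
Bill 4, $484: deductible met; 20% of $484 = $96.80. Member pays $96.80; OOP now $4,001.40.

$96.80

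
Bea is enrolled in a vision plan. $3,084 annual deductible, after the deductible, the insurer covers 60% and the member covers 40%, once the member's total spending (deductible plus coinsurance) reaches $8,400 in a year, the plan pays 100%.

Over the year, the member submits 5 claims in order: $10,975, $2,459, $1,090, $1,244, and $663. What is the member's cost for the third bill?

Bill 1, $10,975: $3,084 finishes the deductible; $7,891 goes to coinsurance; coinsurance $7,891 × 40% = $3,156.40. Member pays $6,240.40; OOP now $6,240.40.
Bill 2, $2,459: deductible met; 40% of $2,459 = $983.60. Cost to member: $983.60. OOP to date $7,224.
Bill 3, $1,090: deductible met; 40% of $1,090 = $436. Member pays $436; OOP now $7,660.

$436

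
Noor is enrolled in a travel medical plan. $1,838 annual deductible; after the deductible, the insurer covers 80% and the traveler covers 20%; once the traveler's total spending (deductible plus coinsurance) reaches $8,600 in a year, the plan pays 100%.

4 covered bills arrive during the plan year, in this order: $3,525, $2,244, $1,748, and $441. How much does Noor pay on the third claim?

$349.60

Claim 1 ($3,525): $1,838 to deductible, leaving $1,687; 20% of $1,687 = $337.40. Traveler pays $2,175.40; OOP now $2,175.40.
Claim 2 ($2,244): deductible already satisfied, so traveler's share is 20% × $2,244 = $448.80. Cost to traveler: $448.80. OOP to date $2,624.20.
Claim 3 ($1,748): 20% coinsurance on $1,748 = $349.60. Cost to traveler: $349.60. OOP to date $2,973.80.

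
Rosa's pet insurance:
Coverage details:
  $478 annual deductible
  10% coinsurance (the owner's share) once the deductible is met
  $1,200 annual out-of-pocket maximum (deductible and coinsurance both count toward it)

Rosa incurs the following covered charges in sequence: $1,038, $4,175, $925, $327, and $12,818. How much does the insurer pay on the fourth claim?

$294.30

#1 ($1,038): $478 to deductible, leaving $560; coinsurance $560 × 10% = $56. Owner owes $534 (running OOP $534). Insurer: $1,038 − $534 = $504.
#2 ($4,175): 10% coinsurance on $4,175 = $417.50. Cost to owner: $417.50. OOP to date $951.50. Plan pays $4,175 − $417.50 = $3,757.50.
#3 ($925): 10% coinsurance on $925 = $92.50. Owner pays $92.50; OOP now $1,044. Plan pays $925 − $92.50 = $832.50.
#4 ($327): 10% coinsurance on $327 = $32.70. Owner pays $32.70; OOP now $1,076.70. Plan pays $327 − $32.70 = $294.30.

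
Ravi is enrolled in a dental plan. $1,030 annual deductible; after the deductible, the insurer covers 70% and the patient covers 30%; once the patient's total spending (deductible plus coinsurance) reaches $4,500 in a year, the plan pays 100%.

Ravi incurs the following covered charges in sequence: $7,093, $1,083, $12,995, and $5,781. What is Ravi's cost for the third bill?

$1,326.20

#1 ($7,093): deductible takes $1,030, $6,063 remains; patient's 30% is $1,818.90. Patient owes $2,848.90 (running OOP $2,848.90).
#2 ($1,083): 30% coinsurance on $1,083 = $324.90. Cost to patient: $324.90. OOP to date $3,173.80.
#3 ($12,995): 30% coinsurance on $12,995 = $3,898.50. Adding that to $3,173.80 gives $7,072.30, past the $4,500 cap; patient pays only $4,500 − $3,173.80 = $1,326.20.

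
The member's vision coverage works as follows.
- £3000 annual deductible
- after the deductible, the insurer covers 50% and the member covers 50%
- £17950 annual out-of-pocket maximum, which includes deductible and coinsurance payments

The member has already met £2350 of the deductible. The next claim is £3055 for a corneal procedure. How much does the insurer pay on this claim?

£1202.50

£2350 of the £3000 deductible is already met, leaving £650.
That leaves £3055 − £650 = £2405 for coinsurance.
Member's 50% share of £2405 is £1202.50.
Member responsibility before any cap: £650 + £1202.50 = £1852.50.
Year-to-date out-of-pocket becomes £2350 + £1852.50 = £4202.50, still under the £17950 maximum, so no cap applies.
The plan picks up £3055 − £1852.50 = £1202.50.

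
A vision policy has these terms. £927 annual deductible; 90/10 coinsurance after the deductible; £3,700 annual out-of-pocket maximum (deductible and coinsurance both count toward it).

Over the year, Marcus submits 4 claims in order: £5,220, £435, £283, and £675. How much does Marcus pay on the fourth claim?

Claim 1 — £5,220: £927 finishes the deductible; £4,293 goes to coinsurance; coinsurance £4,293 × 10% = £429.30. Member owes £1,356.30 (running OOP £1,356.30).
Claim 2 — £435: deductible met; 10% of £435 = £43.50. Member owes £43.50 (running OOP £1,399.80).
Claim 3 — £283: deductible already satisfied, so member's share is 10% × £283 = £28.30. Member owes £28.30 (running OOP £1,428.10).
Claim 4 — £675: 10% coinsurance on £675 = £67.50. Member owes £67.50 (running OOP £1,495.60).

£67.50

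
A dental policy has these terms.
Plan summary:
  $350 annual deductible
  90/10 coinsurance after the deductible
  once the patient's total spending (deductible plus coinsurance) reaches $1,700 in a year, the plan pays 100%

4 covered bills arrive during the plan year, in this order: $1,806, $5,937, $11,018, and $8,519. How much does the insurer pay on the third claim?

Claim 1 ($1,806): deductible takes $350, $1,456 remains; patient's 10% is $145.60. Patient owes $495.60 (running OOP $495.60). Plan pays $1,806 − $495.60 = $1,310.40.
Claim 2 ($5,937): 10% coinsurance on $5,937 = $593.70. Patient pays $593.70; OOP now $1,089.30. Plan pays $5,937 − $593.70 = $5,343.30.
Claim 3 ($11,018): 10% coinsurance on $11,018 = $1,101.80. OOP would hit $2,191.10 > $1,700, so the cap limits the patient to $1,700 − $1,089.30 = $610.70. Plan pays $11,018 − $610.70 = $10,407.30.

$10,407.30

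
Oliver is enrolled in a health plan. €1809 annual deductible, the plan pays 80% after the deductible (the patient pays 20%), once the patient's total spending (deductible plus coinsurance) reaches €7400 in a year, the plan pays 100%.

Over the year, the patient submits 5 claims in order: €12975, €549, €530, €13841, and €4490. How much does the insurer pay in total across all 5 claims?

Bill 1, €12975: €1809 to deductible, leaving €11166; patient's 20% is €2233.20. Cost to patient: €4042.20. OOP to date €4042.20. Plan pays €12975 − €4042.20 = €8932.80.
Bill 2, €549: deductible met; 20% of €549 = €109.80. Patient owes €109.80 (running OOP €4152). Insurer: €549 − €109.80 = €439.20.
Bill 3, €530: deductible met; 20% of €530 = €106. Patient owes €106 (running OOP €4258). Insurer: €530 − €106 = €424.
Bill 4, €13841: deductible already satisfied, so patient's share is 20% × €13841 = €2768.20. Cost to patient: €2768.20. OOP to date €7026.20. Plan pays €13841 − €2768.20 = €11072.80.
Bill 5, €4490: deductible already satisfied, so patient's share is 20% × €4490 = €898. That would push OOP to €7924.20, over the €7400 cap, so patient pays €7400 − €7026.20 = €373.80. Insurer: €4490 − €373.80 = €4116.20.
Insurer total = bills − patient's total = €32385 − €7400 = €24985.

€24985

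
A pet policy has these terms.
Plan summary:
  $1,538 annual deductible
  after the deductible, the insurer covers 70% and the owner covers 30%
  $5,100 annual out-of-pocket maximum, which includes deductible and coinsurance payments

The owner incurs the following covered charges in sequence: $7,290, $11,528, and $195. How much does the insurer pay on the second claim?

Claim 1 ($7,290): $1,538 finishes the deductible; $5,752 goes to coinsurance; owner's 30% is $1,725.60. Owner owes $3,263.60 (running OOP $3,263.60). Insurer: $7,290 − $3,263.60 = $4,026.40.
Claim 2 ($11,528): 30% coinsurance on $11,528 = $3,458.40. OOP would hit $6,722 > $5,100, so the cap limits the owner to $5,100 − $3,263.60 = $1,836.40. Insurer: $11,528 − $1,836.40 = $9,691.60.

$9,691.60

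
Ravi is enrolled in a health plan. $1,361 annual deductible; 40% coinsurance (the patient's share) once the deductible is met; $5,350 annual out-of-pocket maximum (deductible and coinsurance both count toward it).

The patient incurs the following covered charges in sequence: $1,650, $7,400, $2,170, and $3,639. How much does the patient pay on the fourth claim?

Claim 1 ($1,650): $1,361 to deductible, leaving $289; patient's 40% is $115.60. Patient owes $1,476.60 (running OOP $1,476.60).
Claim 2 ($7,400): deductible already satisfied, so patient's share is 40% × $7,400 = $2,960. Patient pays $2,960; OOP now $4,436.60.
Claim 3 ($2,170): deductible already satisfied, so patient's share is 40% × $2,170 = $868. Patient pays $868; OOP now $5,304.60.
Claim 4 ($3,639): deductible met; 40% of $3,639 = $1,455.60. OOP would hit $6,760.20 > $5,350, so the cap limits the patient to $5,350 − $5,304.60 = $45.40.

$45.40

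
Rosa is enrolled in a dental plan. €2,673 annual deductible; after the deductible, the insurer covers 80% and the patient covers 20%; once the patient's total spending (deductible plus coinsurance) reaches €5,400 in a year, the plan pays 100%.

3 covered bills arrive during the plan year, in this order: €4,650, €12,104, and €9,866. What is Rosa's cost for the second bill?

€2,331.60

Claim 1 — €4,650: €2,673 to deductible, leaving €1,977; coinsurance €1,977 × 20% = €395.40. Patient pays €3,068.40; OOP now €3,068.40.
Claim 2 — €12,104: 20% coinsurance on €12,104 = €2,420.80. Adding that to €3,068.40 gives €5,489.20, past the €5,400 cap; patient pays only €5,400 − €3,068.40 = €2,331.60.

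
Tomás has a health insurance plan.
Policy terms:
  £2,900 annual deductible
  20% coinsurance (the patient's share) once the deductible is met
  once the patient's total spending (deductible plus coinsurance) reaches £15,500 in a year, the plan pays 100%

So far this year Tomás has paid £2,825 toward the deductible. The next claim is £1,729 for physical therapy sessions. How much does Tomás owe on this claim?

Deductible still to meet: £2,900 − £2,825 = £75.
That leaves £1,729 − £75 = £1,654 for coinsurance.
20% of £1,654 = £330.80 falls to the patient.
Patient responsibility before any cap: £75 + £330.80 = £405.80.
Cumulative spending £2,825 + £405.80 = £3,230.80 stays under the £15,500 maximum.

£405.80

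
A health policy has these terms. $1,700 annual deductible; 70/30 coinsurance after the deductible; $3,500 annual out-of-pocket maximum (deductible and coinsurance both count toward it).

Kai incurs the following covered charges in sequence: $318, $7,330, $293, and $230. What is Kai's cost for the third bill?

$15.60

#1 ($318): all of it applies to the deductible. Patient pays $318; OOP now $318.
#2 ($7,330): $1,382 finishes the deductible; $5,948 goes to coinsurance; coinsurance $5,948 × 30% = $1,784.40. Patient pays $3,166.40; OOP now $3,484.40.
#3 ($293): deductible met; 30% of $293 = $87.90. Adding that to $3,484.40 gives $3,572.30, past the $3,500 cap; patient pays only $3,500 − $3,484.40 = $15.60.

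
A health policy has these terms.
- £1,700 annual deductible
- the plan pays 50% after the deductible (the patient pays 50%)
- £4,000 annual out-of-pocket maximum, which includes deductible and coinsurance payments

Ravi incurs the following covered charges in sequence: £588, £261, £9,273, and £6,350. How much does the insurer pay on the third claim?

Claim 1 — £588: all of it applies to the deductible. Patient owes £588 (running OOP £588). Insurer: £588 − £588 = £0.
Claim 2 — £261: fully absorbed by the deductible. Cost to patient: £261. OOP to date £849. Insurer: £261 − £261 = £0.
Claim 3 — £9,273: £851 finishes the deductible; £8,422 goes to coinsurance; 50% of £8,422 = £4,211. Together that's £851 + £4,211 = £5,062. OOP would hit £5,911 > £4,000, so the cap limits the patient to £4,000 − £849 = £3,151. Insurer: £9,273 − £3,151 = £6,122.

£6,122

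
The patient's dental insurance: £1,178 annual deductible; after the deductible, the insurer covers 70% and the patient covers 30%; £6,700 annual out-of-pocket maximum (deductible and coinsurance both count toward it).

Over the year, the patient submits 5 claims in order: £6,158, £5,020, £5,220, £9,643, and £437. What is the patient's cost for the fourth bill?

£956

Claim 1 (£6,158): deductible takes £1,178, £4,980 remains; coinsurance £4,980 × 30% = £1,494. Patient owes £2,672 (running OOP £2,672).
Claim 2 (£5,020): deductible already satisfied, so patient's share is 30% × £5,020 = £1,506. Patient owes £1,506 (running OOP £4,178).
Claim 3 (£5,220): deductible met; 30% of £5,220 = £1,566. Cost to patient: £1,566. OOP to date £5,744.
Claim 4 (£9,643): deductible already satisfied, so patient's share is 30% × £9,643 = £2,892.90. OOP would hit £8,636.90 > £6,700, so the cap limits the patient to £6,700 − £5,744 = £956.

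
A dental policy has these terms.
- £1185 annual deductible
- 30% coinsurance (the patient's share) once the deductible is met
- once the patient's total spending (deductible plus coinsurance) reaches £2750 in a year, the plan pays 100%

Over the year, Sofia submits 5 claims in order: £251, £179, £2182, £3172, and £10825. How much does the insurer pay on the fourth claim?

£2220.40

#1 (£251): entire amount goes to the deductible. Cost to patient: £251. OOP to date £251. Insurer: £251 − £251 = £0.
#2 (£179): all of it applies to the deductible. Patient owes £179 (running OOP £430). Plan pays £179 − £179 = £0.
#3 (£2182): £755 to deductible, leaving £1427; 30% of £1427 = £428.10. Patient owes £1183.10 (running OOP £1613.10). Plan pays £2182 − £1183.10 = £998.90.
#4 (£3172): 30% coinsurance on £3172 = £951.60. Cost to patient: £951.60. OOP to date £2564.70. Insurer: £3172 − £951.60 = £2220.40.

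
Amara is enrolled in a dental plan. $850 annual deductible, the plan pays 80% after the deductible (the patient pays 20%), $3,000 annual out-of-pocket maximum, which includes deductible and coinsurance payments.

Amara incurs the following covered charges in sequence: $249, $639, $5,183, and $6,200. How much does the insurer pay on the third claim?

$4,146.40

Claim 1 ($249): entire amount goes to the deductible. Cost to patient: $249. OOP to date $249. Insurer: $249 − $249 = $0.
Claim 2 ($639): $601 to deductible, leaving $38; coinsurance $38 × 20% = $7.60. Cost to patient: $608.60. OOP to date $857.60. Plan pays $639 − $608.60 = $30.40.
Claim 3 ($5,183): deductible met; 20% of $5,183 = $1,036.60. Cost to patient: $1,036.60. OOP to date $1,894.20. Plan pays $5,183 − $1,036.60 = $4,146.40.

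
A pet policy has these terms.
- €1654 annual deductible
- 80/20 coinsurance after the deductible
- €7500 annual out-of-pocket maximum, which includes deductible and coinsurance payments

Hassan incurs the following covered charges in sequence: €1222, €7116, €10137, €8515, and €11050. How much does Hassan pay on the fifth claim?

€778.80

#1 (€1222): fully absorbed by the deductible. Owner pays €1222; OOP now €1222.
#2 (€7116): €432 finishes the deductible; €6684 goes to coinsurance; 20% of €6684 = €1336.80. Owner owes €1768.80 (running OOP €2990.80).
#3 (€10137): deductible already satisfied, so owner's share is 20% × €10137 = €2027.40. Owner owes €2027.40 (running OOP €5018.20).
#4 (€8515): deductible met; 20% of €8515 = €1703. Owner owes €1703 (running OOP €6721.20).
#5 (€11050): deductible already satisfied, so owner's share is 20% × €11050 = €2210. That would push OOP to €8931.20, over the €7500 cap, so owner pays €7500 − €6721.20 = €778.80.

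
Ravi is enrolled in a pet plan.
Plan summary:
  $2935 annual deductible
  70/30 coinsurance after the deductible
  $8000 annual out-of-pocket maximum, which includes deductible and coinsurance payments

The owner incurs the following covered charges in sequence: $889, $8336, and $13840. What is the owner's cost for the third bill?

#1 ($889): all of it applies to the deductible. Owner owes $889 (running OOP $889).
#2 ($8336): $2046 finishes the deductible; $6290 goes to coinsurance; owner's 30% is $1887. Owner pays $3933; OOP now $4822.
#3 ($13840): deductible met; 30% of $13840 = $4152. Adding that to $4822 gives $8974, past the $8000 cap; owner pays only $8000 − $4822 = $3178.

$3178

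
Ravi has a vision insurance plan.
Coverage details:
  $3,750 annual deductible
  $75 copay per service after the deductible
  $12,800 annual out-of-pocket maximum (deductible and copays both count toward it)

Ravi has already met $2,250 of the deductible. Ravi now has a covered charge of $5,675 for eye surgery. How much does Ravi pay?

Remaining deductible: $3,750 − $2,250 = $1,500.
After the $1,500 deductible portion, $5,675 − $1,500 = $4,175 is subject to the copay.
Copay on this service: $75.
Member responsibility before any cap: $1,500 + $75 = $1,575.
Cumulative spending $2,250 + $1,575 = $3,825 stays under the $12,800 maximum.

$1,575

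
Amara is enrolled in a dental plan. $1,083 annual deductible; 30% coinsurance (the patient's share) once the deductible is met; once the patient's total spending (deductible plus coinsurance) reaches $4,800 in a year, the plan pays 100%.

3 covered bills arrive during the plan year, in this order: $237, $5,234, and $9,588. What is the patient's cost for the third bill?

Claim 1 — $237: all of it applies to the deductible. Patient owes $237 (running OOP $237).
Claim 2 — $5,234: $846 finishes the deductible; $4,388 goes to coinsurance; coinsurance $4,388 × 30% = $1,316.40. Cost to patient: $2,162.40. OOP to date $2,399.40.
Claim 3 — $9,588: deductible met; 30% of $9,588 = $2,876.40. OOP would hit $5,275.80 > $4,800, so the cap limits the patient to $4,800 − $2,399.40 = $2,400.60.

$2,400.60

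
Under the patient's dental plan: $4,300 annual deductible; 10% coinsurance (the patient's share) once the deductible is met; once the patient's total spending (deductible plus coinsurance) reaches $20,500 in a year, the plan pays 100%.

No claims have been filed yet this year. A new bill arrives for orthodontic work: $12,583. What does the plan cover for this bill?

$7,454.70

Deductible not yet touched, so the first $4,300 of the bill goes to the deductible.
That leaves $12,583 − $4,300 = $8,283 for coinsurance.
Patient's 10% share of $8,283 is $828.30.
Patient responsibility before any cap: $4,300 + $828.30 = $5,128.30.
Cumulative spending $0 + $5,128.30 = $5,128.30 stays under the $20,500 maximum.
Insurer pays the balance: $12,583 − $5,128.30 = $7,454.70.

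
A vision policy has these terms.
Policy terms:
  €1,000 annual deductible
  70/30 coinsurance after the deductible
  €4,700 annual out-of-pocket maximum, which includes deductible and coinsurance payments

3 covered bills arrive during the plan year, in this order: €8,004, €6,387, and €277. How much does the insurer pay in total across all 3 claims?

Claim 1 (€8,004): €1,000 to deductible, leaving €7,004; member's 30% is €2,101.20. Member owes €3,101.20 (running OOP €3,101.20). Insurer: €8,004 − €3,101.20 = €4,902.80.
Claim 2 (€6,387): deductible met; 30% of €6,387 = €1,916.10. Adding that to €3,101.20 gives €5,017.30, past the €4,700 cap; member pays only €4,700 − €3,101.20 = €1,598.80. Insurer: €6,387 − €1,598.80 = €4,788.20.
Claim 3 (€277): deductible already satisfied, so member's share is 30% × €277 = €83.10. Adding that to €4,700 gives €4,783.10, past the €4,700 cap; member pays only €4,700 − €4,700 = €0. Plan pays €277 − €0 = €277.
Insurer total: €4,902.80 + €4,788.20 + €277 = €9,968.

€9,968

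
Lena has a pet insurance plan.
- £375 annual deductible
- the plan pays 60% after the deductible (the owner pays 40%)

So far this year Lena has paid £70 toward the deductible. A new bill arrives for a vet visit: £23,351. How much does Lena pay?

£70 of the £375 deductible is already met, leaving £305.
After the £305 deductible portion, £23,351 − £305 = £23,046 is subject to coinsurance.
40% of £23,046 = £9,218.40 falls to the owner.
So the owner owes £305 + £9,218.40 = £9,523.40.

£9,523.40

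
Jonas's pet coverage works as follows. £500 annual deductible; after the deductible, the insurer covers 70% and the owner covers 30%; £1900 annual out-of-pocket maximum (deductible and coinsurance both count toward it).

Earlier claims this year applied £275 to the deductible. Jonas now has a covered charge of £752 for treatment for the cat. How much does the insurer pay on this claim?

£368.90

Remaining deductible: £500 − £275 = £225.
After the £225 deductible portion, £752 − £225 = £527 is subject to coinsurance.
30% of £527 = £158.10 falls to the owner.
So the owner owes £225 + £158.10 = £383.10 before any cap.
Year-to-date out-of-pocket becomes £275 + £383.10 = £658.10, still under the £1900 maximum, so no cap applies.
Insurer pays the balance: £752 − £383.10 = £368.90.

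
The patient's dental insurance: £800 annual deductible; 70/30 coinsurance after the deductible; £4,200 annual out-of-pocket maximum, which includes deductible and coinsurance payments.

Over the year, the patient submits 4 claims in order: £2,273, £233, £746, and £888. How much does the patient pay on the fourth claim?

£266.40

#1 (£2,273): £800 to deductible, leaving £1,473; 30% of £1,473 = £441.90. Patient pays £1,241.90; OOP now £1,241.90.
#2 (£233): deductible met; 30% of £233 = £69.90. Cost to patient: £69.90. OOP to date £1,311.80.
#3 (£746): deductible already satisfied, so patient's share is 30% × £746 = £223.80. Patient owes £223.80 (running OOP £1,535.60).
#4 (£888): deductible already satisfied, so patient's share is 30% × £888 = £266.40. Patient pays £266.40; OOP now £1,802.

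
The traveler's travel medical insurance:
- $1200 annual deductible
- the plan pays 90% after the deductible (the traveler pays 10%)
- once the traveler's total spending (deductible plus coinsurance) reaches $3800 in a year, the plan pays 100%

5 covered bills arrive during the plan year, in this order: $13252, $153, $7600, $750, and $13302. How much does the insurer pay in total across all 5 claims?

Claim 1 — $13252: $1200 finishes the deductible; $12052 goes to coinsurance; 10% of $12052 = $1205.20. Cost to traveler: $2405.20. OOP to date $2405.20. Plan pays $13252 − $2405.20 = $10846.80.
Claim 2 — $153: deductible met; 10% of $153 = $15.30. Traveler pays $15.30; OOP now $2420.50. Insurer: $153 − $15.30 = $137.70.
Claim 3 — $7600: 10% coinsurance on $7600 = $760. Traveler owes $760 (running OOP $3180.50). Plan pays $7600 − $760 = $6840.
Claim 4 — $750: deductible met; 10% of $750 = $75. Traveler owes $75 (running OOP $3255.50). Insurer: $750 − $75 = $675.
Claim 5 — $13302: deductible already satisfied, so traveler's share is 10% × $13302 = $1330.20. Adding that to $3255.50 gives $4585.70, past the $3800 cap; traveler pays only $3800 − $3255.50 = $544.50. Plan pays $13302 − $544.50 = $12757.50.
Insurer total: $10846.80 + $137.70 + $6840 + $675 + $12757.50 = $31257.

$31257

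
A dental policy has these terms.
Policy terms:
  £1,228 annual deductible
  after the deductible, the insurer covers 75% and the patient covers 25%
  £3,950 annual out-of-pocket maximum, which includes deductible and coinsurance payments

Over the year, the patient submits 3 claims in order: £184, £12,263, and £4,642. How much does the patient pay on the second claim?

Claim 1 (£184): all of it applies to the deductible. Patient owes £184 (running OOP £184).
Claim 2 (£12,263): deductible takes £1,044, £11,219 remains; 25% of £11,219 = £2,804.75. Deductible plus coinsurance: £1,044 + £2,804.75 = £3,848.75. Adding that to £184 gives £4,032.75, past the £3,950 cap; patient pays only £3,950 − £184 = £3,766.

£3,766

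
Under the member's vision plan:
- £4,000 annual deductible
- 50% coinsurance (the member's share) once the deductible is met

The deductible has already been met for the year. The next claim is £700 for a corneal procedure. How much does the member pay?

£350

With the deductible met, the entire £700 is subject to coinsurance.
Member's 50% share of £700 is £350.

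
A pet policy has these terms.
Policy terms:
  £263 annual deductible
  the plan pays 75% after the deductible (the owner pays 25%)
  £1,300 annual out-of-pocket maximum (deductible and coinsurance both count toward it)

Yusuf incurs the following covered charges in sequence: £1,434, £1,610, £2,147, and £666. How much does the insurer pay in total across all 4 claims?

Claim 1 — £1,434: £263 finishes the deductible; £1,171 goes to coinsurance; owner's 25% is £292.75. Cost to owner: £555.75. OOP to date £555.75. Plan pays £1,434 − £555.75 = £878.25.
Claim 2 — £1,610: deductible already satisfied, so owner's share is 25% × £1,610 = £402.50. Owner pays £402.50; OOP now £958.25. Plan pays £1,610 − £402.50 = £1,207.50.
Claim 3 — £2,147: 25% coinsurance on £2,147 = £536.75. That would push OOP to £1,495, over the £1,300 cap, so owner pays £1,300 − £958.25 = £341.75. Plan pays £2,147 − £341.75 = £1,805.25.
Claim 4 — £666: deductible met; 25% of £666 = £166.50. OOP would hit £1,466.50 > £1,300, so the cap limits the owner to £1,300 − £1,300 = £0. Plan pays £666 − £0 = £666.
Insurer total: £878.25 + £1,207.50 + £1,805.25 + £666 = £4,557.

£4,557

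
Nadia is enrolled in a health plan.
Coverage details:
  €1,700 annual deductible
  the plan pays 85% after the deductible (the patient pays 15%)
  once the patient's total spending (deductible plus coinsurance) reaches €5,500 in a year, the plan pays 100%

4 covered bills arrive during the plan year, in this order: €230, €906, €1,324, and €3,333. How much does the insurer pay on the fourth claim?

€2,833.05

Claim 1 (€230): entire amount goes to the deductible. Patient pays €230; OOP now €230. Insurer: €230 − €230 = €0.
Claim 2 (€906): all of it applies to the deductible. Patient owes €906 (running OOP €1,136). Plan pays €906 − €906 = €0.
Claim 3 (€1,324): €564 to deductible, leaving €760; 15% of €760 = €114. Patient pays €678; OOP now €1,814. Insurer: €1,324 − €678 = €646.
Claim 4 (€3,333): deductible already satisfied, so patient's share is 15% × €3,333 = €499.95. Cost to patient: €499.95. OOP to date €2,313.95. Plan pays €3,333 − €499.95 = €2,833.05.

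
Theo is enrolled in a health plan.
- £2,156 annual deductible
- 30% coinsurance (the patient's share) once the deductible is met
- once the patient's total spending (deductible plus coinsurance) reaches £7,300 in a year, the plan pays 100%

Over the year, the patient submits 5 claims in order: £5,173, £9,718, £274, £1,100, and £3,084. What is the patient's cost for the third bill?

£82.20

Claim 1 (£5,173): £2,156 finishes the deductible; £3,017 goes to coinsurance; patient's 30% is £905.10. Cost to patient: £3,061.10. OOP to date £3,061.10.
Claim 2 (£9,718): 30% coinsurance on £9,718 = £2,915.40. Cost to patient: £2,915.40. OOP to date £5,976.50.
Claim 3 (£274): deductible met; 30% of £274 = £82.20. Cost to patient: £82.20. OOP to date £6,058.70.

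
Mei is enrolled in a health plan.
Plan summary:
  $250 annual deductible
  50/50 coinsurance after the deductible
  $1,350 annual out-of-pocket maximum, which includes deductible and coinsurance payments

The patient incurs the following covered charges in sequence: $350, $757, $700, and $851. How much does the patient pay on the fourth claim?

$321.50

Claim 1 — $350: deductible takes $250, $100 remains; coinsurance $100 × 50% = $50. Patient pays $300; OOP now $300.
Claim 2 — $757: deductible already satisfied, so patient's share is 50% × $757 = $378.50. Patient owes $378.50 (running OOP $678.50).
Claim 3 — $700: 50% coinsurance on $700 = $350. Patient owes $350 (running OOP $1,028.50).
Claim 4 — $851: 50% coinsurance on $851 = $425.50. That would push OOP to $1,454, over the $1,350 cap, so patient pays $1,350 − $1,028.50 = $321.50.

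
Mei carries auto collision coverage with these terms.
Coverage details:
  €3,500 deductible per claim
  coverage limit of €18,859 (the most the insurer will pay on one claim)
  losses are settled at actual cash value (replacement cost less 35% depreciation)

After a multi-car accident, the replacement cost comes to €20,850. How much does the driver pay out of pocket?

€10,797.50

Depreciate 35%: the covered value is €20,850 × 0.65 = €13,552.50.
Subtract the deductible: €13,552.50 − €3,500 = €10,052.50.
€10,052.50 is within the €18,859 limit, so the insurer pays €10,052.50.
Out of pocket: €20,850 − €10,052.50 = €10,797.50.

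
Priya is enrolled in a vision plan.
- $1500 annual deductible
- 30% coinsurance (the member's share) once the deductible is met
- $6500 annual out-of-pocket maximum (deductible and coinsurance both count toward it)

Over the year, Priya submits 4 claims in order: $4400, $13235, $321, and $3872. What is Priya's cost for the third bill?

Claim 1 ($4400): deductible takes $1500, $2900 remains; member's 30% is $870. Member pays $2370; OOP now $2370.
Claim 2 ($13235): 30% coinsurance on $13235 = $3970.50. Member owes $3970.50 (running OOP $6340.50).
Claim 3 ($321): deductible met; 30% of $321 = $96.30. Member pays $96.30; OOP now $6436.80.

$96.30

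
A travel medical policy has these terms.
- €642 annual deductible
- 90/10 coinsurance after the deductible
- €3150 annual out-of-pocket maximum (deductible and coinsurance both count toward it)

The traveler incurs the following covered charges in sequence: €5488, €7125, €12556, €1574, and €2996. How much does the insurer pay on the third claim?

€11300.40

Claim 1 — €5488: €642 to deductible, leaving €4846; coinsurance €4846 × 10% = €484.60. Traveler pays €1126.60; OOP now €1126.60. Plan pays €5488 − €1126.60 = €4361.40.
Claim 2 — €7125: 10% coinsurance on €7125 = €712.50. Traveler owes €712.50 (running OOP €1839.10). Insurer: €7125 − €712.50 = €6412.50.
Claim 3 — €12556: deductible already satisfied, so traveler's share is 10% × €12556 = €1255.60. Traveler pays €1255.60; OOP now €3094.70. Plan pays €12556 − €1255.60 = €11300.40.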